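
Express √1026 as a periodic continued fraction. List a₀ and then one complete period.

[32; 32, 64]

a₀ = ⌊√1026⌋ = 32.
With m₀=0, d₀=1 and mₖ₊₁ = dₖaₖ − mₖ, dₖ₊₁ = (n − mₖ₊₁²)/dₖ, aₖ₊₁ = ⌊(a₀+mₖ₊₁)/dₖ₊₁⌋:
  k=1: m=32, d=2, a=32
  k=2: m=32, d=1, a=64
d=1 and a=2a₀=64 at k=2, so the next step gives (m, d) = (32, 2) again — its k=1 value — and the period has length 2.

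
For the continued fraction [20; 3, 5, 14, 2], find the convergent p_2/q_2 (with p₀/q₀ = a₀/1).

Using pₖ = aₖpₖ₋₁ + pₖ₋₂, qₖ = aₖqₖ₋₁ + qₖ₋₂ (with p₋₁=1, p₋₂=0, q₋₁=0, q₋₂=1):
  k=0: a=20, p=20, q=1
  k=1: a=3, p=61, q=3
  k=2: a=5, p=325, q=16

325/16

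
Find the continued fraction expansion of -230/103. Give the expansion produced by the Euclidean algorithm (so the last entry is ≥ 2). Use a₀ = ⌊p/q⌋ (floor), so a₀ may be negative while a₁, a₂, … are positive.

-230 = -3*103 + 79
103 = 1*79 + 24
79 = 3*24 + 7
24 = 3*7 + 3
7 = 2*3 + 1
3 = 3*1 + 0  (stop)
So -230/103 = [-3; 1, 3, 3, 2, 3].

[-3; 1, 3, 3, 2, 3]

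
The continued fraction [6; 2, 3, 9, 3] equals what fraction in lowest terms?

1299/202

Fold from the inside: start with 3/1.
  9 + 1/3 = 28/3
  3 + 3/28 = 87/28
  2 + 28/87 = 202/87
  6 + 87/202 = 1299/202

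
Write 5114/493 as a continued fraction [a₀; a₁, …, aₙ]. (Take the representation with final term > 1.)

5114 = 10*493 + 184
493 = 2*184 + 125
184 = 1*125 + 59
125 = 2*59 + 7
59 = 8*7 + 3
7 = 2*3 + 1
3 = 3*1 + 0  (stop)
So 5114/493 = [10; 2, 1, 2, 8, 2, 3].

[10; 2, 1, 2, 8, 2, 3]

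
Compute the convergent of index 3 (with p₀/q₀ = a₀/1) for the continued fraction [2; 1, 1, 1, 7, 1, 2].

Using pₖ = aₖpₖ₋₁ + pₖ₋₂, qₖ = aₖqₖ₋₁ + qₖ₋₂ (with p₋₁=1, p₋₂=0, q₋₁=0, q₋₂=1):
  k=0: a=2, p=2, q=1
  k=1: a=1, p=3, q=1
  k=2: a=1, p=5, q=2
  k=3: a=1, p=8, q=3

8/3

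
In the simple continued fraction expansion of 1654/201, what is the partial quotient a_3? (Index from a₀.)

1

1654 = 8·201 + 46   →  a_0 = 8
201 = 4·46 + 17   →  a_1 = 4
46 = 2·17 + 12   →  a_2 = 2
17 = 1·12 + 5   →  a_3 = 1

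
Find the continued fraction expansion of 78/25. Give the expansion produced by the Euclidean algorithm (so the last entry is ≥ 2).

78 = 3×25 + 3
25 = 8×3 + 1
3 = 3×1 + 0  (stop)
So 78/25 = [3; 8, 3].

[3; 8, 3]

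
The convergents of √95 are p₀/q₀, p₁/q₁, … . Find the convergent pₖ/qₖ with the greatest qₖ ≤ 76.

√95 = [9; 1, 2, 1, 18, …] (period length 4).
Convergents:
  p_0/q_0 = 9/1
  p_1/q_1 = 10/1
  p_2/q_2 = 29/3
  p_3/q_3 = 39/4
  p_4/q_4 = 731/75
  p_5/q_5 = 770/79
q_4 = 75 ≤ 76 < 79 = q_5, so the answer is 731/75.

731/75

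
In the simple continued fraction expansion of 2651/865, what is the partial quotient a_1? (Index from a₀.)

15

2651 = 3·865 + 56   →  a_0 = 3
865 = 15·56 + 25   →  a_1 = 15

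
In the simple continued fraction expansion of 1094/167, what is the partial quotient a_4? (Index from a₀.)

2

1094 = 6·167 + 92   →  a_0 = 6
167 = 1·92 + 75   →  a_1 = 1
92 = 1·75 + 17   →  a_2 = 1
75 = 4·17 + 7   →  a_3 = 4
17 = 2·7 + 3   →  a_4 = 2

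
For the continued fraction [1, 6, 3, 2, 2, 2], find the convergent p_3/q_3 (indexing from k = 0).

51/44

Using pₖ = aₖpₖ₋₁ + pₖ₋₂, qₖ = aₖqₖ₋₁ + qₖ₋₂ (with p₋₁=1, p₋₂=0, q₋₁=0, q₋₂=1):
  k=0: a=1, p=1, q=1
  k=1: a=6, p=7, q=6
  k=2: a=3, p=22, q=19
  k=3: a=2, p=51, q=44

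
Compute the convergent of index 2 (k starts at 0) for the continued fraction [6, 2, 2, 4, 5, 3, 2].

32/5

Using pₖ = aₖpₖ₋₁ + pₖ₋₂, qₖ = aₖqₖ₋₁ + qₖ₋₂ (with p₋₁=1, p₋₂=0, q₋₁=0, q₋₂=1):
  k=0: a=6, p=6, q=1
  k=1: a=2, p=13, q=2
  k=2: a=2, p=32, q=5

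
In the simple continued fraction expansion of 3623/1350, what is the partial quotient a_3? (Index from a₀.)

6

3623 = 2·1350 + 923   →  a_0 = 2
1350 = 1·923 + 427   →  a_1 = 1
923 = 2·427 + 69   →  a_2 = 2
427 = 6·69 + 13   →  a_3 = 6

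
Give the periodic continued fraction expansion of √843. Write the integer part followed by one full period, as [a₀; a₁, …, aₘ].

[29; 29, 58]

a₀ = ⌊√843⌋ = 29.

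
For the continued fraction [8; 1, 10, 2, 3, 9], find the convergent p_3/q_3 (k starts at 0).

Using pₖ = aₖpₖ₋₁ + pₖ₋₂, qₖ = aₖqₖ₋₁ + qₖ₋₂ (with p₋₁=1, p₋₂=0, q₋₁=0, q₋₂=1):
  k=0: a=8, p=8, q=1
  k=1: a=1, p=9, q=1
  k=2: a=10, p=98, q=11
  k=3: a=2, p=205, q=23

205/23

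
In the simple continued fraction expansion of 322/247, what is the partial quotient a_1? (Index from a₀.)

322 = 1·247 + 75   →  a_0 = 1
247 = 3·75 + 22   →  a_1 = 3

3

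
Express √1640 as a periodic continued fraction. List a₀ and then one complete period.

[40; 2, 80]

a₀ = ⌊√1640⌋ = 40.
With m₀=0, d₀=1 and mₖ₊₁ = dₖaₖ − mₖ, dₖ₊₁ = (n − mₖ₊₁²)/dₖ, aₖ₊₁ = ⌊(a₀+mₖ₊₁)/dₖ₊₁⌋:
  k=1: m=40, d=40, a=2
  k=2: m=40, d=1, a=80
d=1 and a=2a₀=80 at k=2, so the next step gives (m, d) = (40, 40) again — its k=1 value — and the period has length 2.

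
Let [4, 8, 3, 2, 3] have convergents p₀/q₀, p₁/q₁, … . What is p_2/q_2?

Using pₖ = aₖpₖ₋₁ + pₖ₋₂, qₖ = aₖqₖ₋₁ + qₖ₋₂ (with p₋₁=1, p₋₂=0, q₋₁=0, q₋₂=1):
  k=0: a=4, p=4, q=1
  k=1: a=8, p=33, q=8
  k=2: a=3, p=103, q=25

103/25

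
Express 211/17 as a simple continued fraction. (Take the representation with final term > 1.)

[12; 2, 2, 3]

211 = 12*17 + 7
17 = 2*7 + 3
7 = 2*3 + 1
3 = 3*1 + 0  (stop)
So 211/17 = [12; 2, 2, 3].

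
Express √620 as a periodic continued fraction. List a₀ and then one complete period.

[24; 1, 8, 1, 48]

a₀ = ⌊√620⌋ = 24.
With m₀=0, d₀=1 and mₖ₊₁ = dₖaₖ − mₖ, dₖ₊₁ = (n − mₖ₊₁²)/dₖ, aₖ₊₁ = ⌊(a₀+mₖ₊₁)/dₖ₊₁⌋:
  k=1: m=24, d=44, a=1
  k=2: m=20, d=5, a=8
  k=3: m=20, d=44, a=1
  k=4: m=24, d=1, a=48
d=1 and a=2a₀=48 at k=4, so the next step gives (m, d) = (24, 44) again — its k=1 value — and the period has length 4.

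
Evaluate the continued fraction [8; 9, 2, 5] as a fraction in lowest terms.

843/104

Using pₖ = aₖpₖ₋₁ + pₖ₋₂ and qₖ = aₖqₖ₋₁ + qₖ₋₂:
  k=0: a=8, p=8, q=1
  k=1: a=9, p=73, q=9
  k=2: a=2, p=154, q=19
  k=3: a=5, p=843, q=104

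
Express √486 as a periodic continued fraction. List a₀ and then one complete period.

a₀ = ⌊√486⌋ = 22.
With m₀=0, d₀=1 and mₖ₊₁ = dₖaₖ − mₖ, dₖ₊₁ = (n − mₖ₊₁²)/dₖ, aₖ₊₁ = ⌊(a₀+mₖ₊₁)/dₖ₊₁⌋:
  k=1: m=22, d=2, a=22
  k=2: m=22, d=1, a=44
d=1 and a=2a₀=44 at k=2, so the next step gives (m, d) = (22, 2) again — its k=1 value — and the period has length 2.

[22; 22, 44]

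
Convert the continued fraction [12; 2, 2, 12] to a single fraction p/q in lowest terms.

Using pₖ = aₖpₖ₋₁ + pₖ₋₂ and qₖ = aₖqₖ₋₁ + qₖ₋₂:
  k=0: a=12, p=12, q=1
  k=1: a=2, p=25, q=2
  k=2: a=2, p=62, q=5
  k=3: a=12, p=769, q=62

769/62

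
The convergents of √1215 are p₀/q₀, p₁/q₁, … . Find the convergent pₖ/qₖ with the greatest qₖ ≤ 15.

√1215 = [34; 1, 5, 1, 68, …] (period length 4).
Convergents:
  p_0/q_0 = 34/1
  p_1/q_1 = 35/1
  p_2/q_2 = 209/6
  p_3/q_3 = 244/7
  p_4/q_4 = 16801/482
q_3 = 7 ≤ 15 < 482 = q_4, so the answer is 244/7.

244/7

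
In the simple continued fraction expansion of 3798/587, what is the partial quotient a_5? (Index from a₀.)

1

3798 = 6·587 + 276   →  a_0 = 6
587 = 2·276 + 35   →  a_1 = 2
276 = 7·35 + 31   →  a_2 = 7
35 = 1·31 + 4   →  a_3 = 1
31 = 7·4 + 3   →  a_4 = 7
4 = 1·3 + 1   →  a_5 = 1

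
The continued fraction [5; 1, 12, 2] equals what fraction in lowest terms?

Fold from the inside: start with 2/1.
  12 + 1/2 = 25/2
  1 + 2/25 = 27/25
  5 + 25/27 = 160/27

160/27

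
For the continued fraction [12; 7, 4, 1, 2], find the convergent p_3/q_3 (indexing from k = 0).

437/36

Using pₖ = aₖpₖ₋₁ + pₖ₋₂, qₖ = aₖqₖ₋₁ + qₖ₋₂ (with p₋₁=1, p₋₂=0, q₋₁=0, q₋₂=1):
  k=0: a=12, p=12, q=1
  k=1: a=7, p=85, q=7
  k=2: a=4, p=352, q=29
  k=3: a=1, p=437, q=36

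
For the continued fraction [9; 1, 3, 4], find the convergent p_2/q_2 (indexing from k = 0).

39/4

Using pₖ = aₖpₖ₋₁ + pₖ₋₂, qₖ = aₖqₖ₋₁ + qₖ₋₂ (with p₋₁=1, p₋₂=0, q₋₁=0, q₋₂=1):
  k=0: a=9, p=9, q=1
  k=1: a=1, p=10, q=1
  k=2: a=3, p=39, q=4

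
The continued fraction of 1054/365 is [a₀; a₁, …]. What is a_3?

1054 = 2·365 + 324   →  a_0 = 2
365 = 1·324 + 41   →  a_1 = 1
324 = 7·41 + 37   →  a_2 = 7
41 = 1·37 + 4   →  a_3 = 1

1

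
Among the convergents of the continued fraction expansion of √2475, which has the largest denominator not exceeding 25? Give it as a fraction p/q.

√2475 = [49; 1, 2, 1, 98, …] (period length 4).
Convergents:
  p_0/q_0 = 49/1
  p_1/q_1 = 50/1
  p_2/q_2 = 149/3
  p_3/q_3 = 199/4
  p_4/q_4 = 19651/395
q_3 = 4 ≤ 25 < 395 = q_4, so the answer is 199/4.

199/4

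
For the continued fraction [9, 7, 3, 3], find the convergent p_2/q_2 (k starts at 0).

201/22

Using pₖ = aₖpₖ₋₁ + pₖ₋₂, qₖ = aₖqₖ₋₁ + qₖ₋₂ (with p₋₁=1, p₋₂=0, q₋₁=0, q₋₂=1):
  k=0: a=9, p=9, q=1
  k=1: a=7, p=64, q=7
  k=2: a=3, p=201, q=22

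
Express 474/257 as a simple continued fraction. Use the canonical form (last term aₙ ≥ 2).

[1; 1, 5, 2, 2, 1, 5]

474 = 1×257 + 217
257 = 1×217 + 40
217 = 5×40 + 17
40 = 2×17 + 6
17 = 2×6 + 5
6 = 1×5 + 1
5 = 5×1 + 0  (stop)
So 474/257 = [1; 1, 5, 2, 2, 1, 5].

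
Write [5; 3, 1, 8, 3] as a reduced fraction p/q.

573/109

Using pₖ = aₖpₖ₋₁ + pₖ₋₂ and qₖ = aₖqₖ₋₁ + qₖ₋₂:
  k=0: a=5, p=5, q=1
  k=1: a=3, p=16, q=3
  k=2: a=1, p=21, q=4
  k=3: a=8, p=184, q=35
  k=4: a=3, p=573, q=109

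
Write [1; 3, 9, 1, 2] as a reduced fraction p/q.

119/90

Using pₖ = aₖpₖ₋₁ + pₖ₋₂ and qₖ = aₖqₖ₋₁ + qₖ₋₂:
  k=0: a=1, p=1, q=1
  k=1: a=3, p=4, q=3
  k=2: a=9, p=37, q=28
  k=3: a=1, p=41, q=31
  k=4: a=2, p=119, q=90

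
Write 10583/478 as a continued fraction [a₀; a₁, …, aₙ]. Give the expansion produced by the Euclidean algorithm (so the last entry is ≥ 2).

10583 = 22×478 + 67
478 = 7×67 + 9
67 = 7×9 + 4
9 = 2×4 + 1
4 = 4×1 + 0  (stop)
So 10583/478 = [22; 7, 7, 2, 4].

[22; 7, 7, 2, 4]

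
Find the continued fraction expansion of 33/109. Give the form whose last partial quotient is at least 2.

[0; 3, 3, 3, 3]

33 = 0×109 + 33
109 = 3×33 + 10
33 = 3×10 + 3
10 = 3×3 + 1
3 = 3×1 + 0  (stop)
So 33/109 = [0; 3, 3, 3, 3].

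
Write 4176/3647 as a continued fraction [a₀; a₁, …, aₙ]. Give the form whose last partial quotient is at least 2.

[1; 6, 1, 8, 2, 4, 6]

4176 = 1×3647 + 529
3647 = 6×529 + 473
529 = 1×473 + 56
473 = 8×56 + 25
56 = 2×25 + 6
25 = 4×6 + 1
6 = 6×1 + 0  (stop)
So 4176/3647 = [1; 6, 1, 8, 2, 4, 6].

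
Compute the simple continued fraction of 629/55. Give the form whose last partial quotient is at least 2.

[11; 2, 3, 2, 3]

629 = 11*55 + 24
55 = 2*24 + 7
24 = 3*7 + 3
7 = 2*3 + 1
3 = 3*1 + 0  (stop)
So 629/55 = [11; 2, 3, 2, 3].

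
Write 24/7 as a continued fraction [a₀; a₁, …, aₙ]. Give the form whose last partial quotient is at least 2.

[3; 2, 3]

24 = 3*7 + 3
7 = 2*3 + 1
3 = 3*1 + 0  (stop)
So 24/7 = [3; 2, 3].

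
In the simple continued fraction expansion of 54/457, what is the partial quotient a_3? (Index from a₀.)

54 = 0·457 + 54   →  a_0 = 0
457 = 8·54 + 25   →  a_1 = 8
54 = 2·25 + 4   →  a_2 = 2
25 = 6·4 + 1   →  a_3 = 6

6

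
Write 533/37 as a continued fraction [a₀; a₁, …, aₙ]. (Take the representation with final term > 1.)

[14; 2, 2, 7]

533 = 14×37 + 15
37 = 2×15 + 7
15 = 2×7 + 1
7 = 7×1 + 0  (stop)
So 533/37 = [14; 2, 2, 7].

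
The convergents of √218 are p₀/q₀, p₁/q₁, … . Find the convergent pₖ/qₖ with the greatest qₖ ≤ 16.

√218 = [14; 1, 3, 3, 1, 28, …] (period length 5).
Convergents:
  p_0/q_0 = 14/1
  p_1/q_1 = 15/1
  p_2/q_2 = 59/4
  p_3/q_3 = 192/13
  p_4/q_4 = 251/17
q_3 = 13 ≤ 16 < 17 = q_4, so the answer is 192/13.

192/13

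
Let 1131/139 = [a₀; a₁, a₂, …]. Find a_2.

1131 = 8·139 + 19   →  a_0 = 8
139 = 7·19 + 6   →  a_1 = 7
19 = 3·6 + 1   →  a_2 = 3

3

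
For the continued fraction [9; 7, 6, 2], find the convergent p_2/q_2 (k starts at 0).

393/43

Using pₖ = aₖpₖ₋₁ + pₖ₋₂, qₖ = aₖqₖ₋₁ + qₖ₋₂ (with p₋₁=1, p₋₂=0, q₋₁=0, q₋₂=1):
  k=0: a=9, p=9, q=1
  k=1: a=7, p=64, q=7
  k=2: a=6, p=393, q=43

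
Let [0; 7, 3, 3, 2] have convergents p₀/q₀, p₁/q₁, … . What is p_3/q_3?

Using pₖ = aₖpₖ₋₁ + pₖ₋₂, qₖ = aₖqₖ₋₁ + qₖ₋₂ (with p₋₁=1, p₋₂=0, q₋₁=0, q₋₂=1):
  k=0: a=0, p=0, q=1
  k=1: a=7, p=1, q=7
  k=2: a=3, p=3, q=22
  k=3: a=3, p=10, q=73

10/73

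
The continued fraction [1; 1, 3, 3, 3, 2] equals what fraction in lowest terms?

175/99

Using pₖ = aₖpₖ₋₁ + pₖ₋₂ and qₖ = aₖqₖ₋₁ + qₖ₋₂:
  k=0: a=1, p=1, q=1
  k=1: a=1, p=2, q=1
  k=2: a=3, p=7, q=4
  k=3: a=3, p=23, q=13
  k=4: a=3, p=76, q=43
  k=5: a=2, p=175, q=99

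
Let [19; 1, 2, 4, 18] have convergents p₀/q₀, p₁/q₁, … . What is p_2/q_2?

Using pₖ = aₖpₖ₋₁ + pₖ₋₂, qₖ = aₖqₖ₋₁ + qₖ₋₂ (with p₋₁=1, p₋₂=0, q₋₁=0, q₋₂=1):
  k=0: a=19, p=19, q=1
  k=1: a=1, p=20, q=1
  k=2: a=2, p=59, q=3

59/3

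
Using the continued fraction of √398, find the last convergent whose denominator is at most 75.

399/20

√398 = [19; 1, 18, 1, 38, …] (period length 4).
Convergents:
  p_0/q_0 = 19/1
  p_1/q_1 = 20/1
  p_2/q_2 = 379/19
  p_3/q_3 = 399/20
  p_4/q_4 = 15541/779
q_3 = 20 ≤ 75 < 779 = q_4, so the answer is 399/20.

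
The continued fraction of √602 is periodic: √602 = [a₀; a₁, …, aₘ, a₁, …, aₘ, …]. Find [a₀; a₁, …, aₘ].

a₀ = ⌊√602⌋ = 24.
With m₀=0, d₀=1 and mₖ₊₁ = dₖaₖ − mₖ, dₖ₊₁ = (n − mₖ₊₁²)/dₖ, aₖ₊₁ = ⌊(a₀+mₖ₊₁)/dₖ₊₁⌋:
  k=1: m=24, d=26, a=1
  k=2: m=2, d=23, a=1
  k=3: m=21, d=7, a=6
  k=4: m=21, d=23, a=1
  k=5: m=2, d=26, a=1
  k=6: m=24, d=1, a=48
d=1 and a=2a₀=48 at k=6, so the next step gives (m, d) = (24, 26) again — its k=1 value — and the period has length 6.

[24; 1, 1, 6, 1, 1, 48]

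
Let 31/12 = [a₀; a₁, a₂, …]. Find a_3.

2

31 = 2·12 + 7   →  a_0 = 2
12 = 1·7 + 5   →  a_1 = 1
7 = 1·5 + 2   →  a_2 = 1
5 = 2·2 + 1   →  a_3 = 2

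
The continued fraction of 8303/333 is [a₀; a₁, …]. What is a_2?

8303 = 24·333 + 311   →  a_0 = 24
333 = 1·311 + 22   →  a_1 = 1
311 = 14·22 + 3   →  a_2 = 14

14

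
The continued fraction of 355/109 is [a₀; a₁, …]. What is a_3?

8

355 = 3·109 + 28   →  a_0 = 3
109 = 3·28 + 25   →  a_1 = 3
28 = 1·25 + 3   →  a_2 = 1
25 = 8·3 + 1   →  a_3 = 8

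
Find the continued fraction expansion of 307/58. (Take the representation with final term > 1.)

307 = 5*58 + 17
58 = 3*17 + 7
17 = 2*7 + 3
7 = 2*3 + 1
3 = 3*1 + 0  (stop)
So 307/58 = [5; 3, 2, 2, 3].

[5; 3, 2, 2, 3]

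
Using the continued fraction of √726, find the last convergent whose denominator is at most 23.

√726 = [26; 1, 16, 1, 52, …] (period length 4).
Convergents:
  p_0/q_0 = 26/1
  p_1/q_1 = 27/1
  p_2/q_2 = 458/17
  p_3/q_3 = 485/18
  p_4/q_4 = 25678/953
q_3 = 18 ≤ 23 < 953 = q_4, so the answer is 485/18.

485/18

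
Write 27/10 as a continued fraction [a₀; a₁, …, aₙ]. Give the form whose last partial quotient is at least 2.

27 = 2*10 + 7
10 = 1*7 + 3
7 = 2*3 + 1
3 = 3*1 + 0  (stop)
So 27/10 = [2; 1, 2, 3].

[2; 1, 2, 3]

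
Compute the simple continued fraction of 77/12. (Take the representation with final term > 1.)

77 = 6·12 + 5
12 = 2·5 + 2
5 = 2·2 + 1
2 = 2·1 + 0  (stop)
So 77/12 = [6; 2, 2, 2].

[6; 2, 2, 2]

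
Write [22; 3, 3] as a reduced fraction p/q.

223/10

Using pₖ = aₖpₖ₋₁ + pₖ₋₂ and qₖ = aₖqₖ₋₁ + qₖ₋₂:
  k=0: a=22, p=22, q=1
  k=1: a=3, p=67, q=3
  k=2: a=3, p=223, q=10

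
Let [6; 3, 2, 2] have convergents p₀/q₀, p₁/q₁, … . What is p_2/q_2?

44/7

Using pₖ = aₖpₖ₋₁ + pₖ₋₂, qₖ = aₖqₖ₋₁ + qₖ₋₂ (with p₋₁=1, p₋₂=0, q₋₁=0, q₋₂=1):
  k=0: a=6, p=6, q=1
  k=1: a=3, p=19, q=3
  k=2: a=2, p=44, q=7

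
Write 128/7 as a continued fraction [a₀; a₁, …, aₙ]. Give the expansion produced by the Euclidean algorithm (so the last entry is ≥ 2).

[18; 3, 2]

128 = 18*7 + 2
7 = 3*2 + 1
2 = 2*1 + 0  (stop)
So 128/7 = [18; 3, 2].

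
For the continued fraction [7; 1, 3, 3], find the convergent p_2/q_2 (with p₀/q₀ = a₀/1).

31/4

Using pₖ = aₖpₖ₋₁ + pₖ₋₂, qₖ = aₖqₖ₋₁ + qₖ₋₂ (with p₋₁=1, p₋₂=0, q₋₁=0, q₋₂=1):
  k=0: a=7, p=7, q=1
  k=1: a=1, p=8, q=1
  k=2: a=3, p=31, q=4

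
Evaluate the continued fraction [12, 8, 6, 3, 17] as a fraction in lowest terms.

32537/2684

Using pₖ = aₖpₖ₋₁ + pₖ₋₂ and qₖ = aₖqₖ₋₁ + qₖ₋₂:
  k=0: a=12, p=12, q=1
  k=1: a=8, p=97, q=8
  k=2: a=6, p=594, q=49
  k=3: a=3, p=1879, q=155
  k=4: a=17, p=32537, q=2684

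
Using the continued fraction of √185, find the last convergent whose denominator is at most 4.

41/3

√185 = [13; 1, 1, 1, 1, 26, …] (period length 5).
Convergents:
  p_0/q_0 = 13/1
  p_1/q_1 = 14/1
  p_2/q_2 = 27/2
  p_3/q_3 = 41/3
  p_4/q_4 = 68/5
q_3 = 3 ≤ 4 < 5 = q_4, so the answer is 41/3.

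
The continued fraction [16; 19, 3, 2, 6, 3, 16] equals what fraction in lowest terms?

717389/44692

Using pₖ = aₖpₖ₋₁ + pₖ₋₂ and qₖ = aₖqₖ₋₁ + qₖ₋₂:
  k=0: a=16, p=16, q=1
  k=1: a=19, p=305, q=19
  k=2: a=3, p=931, q=58
  k=3: a=2, p=2167, q=135
  k=4: a=6, p=13933, q=868
  k=5: a=3, p=43966, q=2739
  k=6: a=16, p=717389, q=44692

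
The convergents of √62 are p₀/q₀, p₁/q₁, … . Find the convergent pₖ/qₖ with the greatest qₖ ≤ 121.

√62 = [7; 1, 6, 1, 14, …] (period length 4).
Convergents:
  p_0/q_0 = 7/1
  p_1/q_1 = 8/1
  p_2/q_2 = 55/7
  p_3/q_3 = 63/8
  p_4/q_4 = 937/119
  p_5/q_5 = 1000/127
q_4 = 119 ≤ 121 < 127 = q_5, so the answer is 937/119.

937/119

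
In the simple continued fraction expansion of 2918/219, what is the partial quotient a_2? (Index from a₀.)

11

2918 = 13·219 + 71   →  a_0 = 13
219 = 3·71 + 6   →  a_1 = 3
71 = 11·6 + 5   →  a_2 = 11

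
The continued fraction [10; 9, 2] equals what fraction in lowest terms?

192/19

Using pₖ = aₖpₖ₋₁ + pₖ₋₂ and qₖ = aₖqₖ₋₁ + qₖ₋₂:
  k=0: a=10, p=10, q=1
  k=1: a=9, p=91, q=9
  k=2: a=2, p=192, q=19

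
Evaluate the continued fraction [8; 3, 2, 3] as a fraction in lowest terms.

199/24

Fold from the inside: start with 3/1.
  2 + 1/3 = 7/3
  3 + 3/7 = 24/7
  8 + 7/24 = 199/24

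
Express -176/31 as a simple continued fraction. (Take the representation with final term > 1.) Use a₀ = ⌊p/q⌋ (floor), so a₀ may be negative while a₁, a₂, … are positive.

-176 = -6·31 + 10
31 = 3·10 + 1
10 = 10·1 + 0  (stop)
So -176/31 = [-6; 3, 10].

[-6; 3, 10]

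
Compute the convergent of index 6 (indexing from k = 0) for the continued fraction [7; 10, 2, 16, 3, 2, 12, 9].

217310/30627

Using pₖ = aₖpₖ₋₁ + pₖ₋₂, qₖ = aₖqₖ₋₁ + qₖ₋₂ (with p₋₁=1, p₋₂=0, q₋₁=0, q₋₂=1):
  k=0: a=7, p=7, q=1
  k=1: a=10, p=71, q=10
  k=2: a=2, p=149, q=21
  k=3: a=16, p=2455, q=346
  k=4: a=3, p=7514, q=1059
  k=5: a=2, p=17483, q=2464
  k=6: a=12, p=217310, q=30627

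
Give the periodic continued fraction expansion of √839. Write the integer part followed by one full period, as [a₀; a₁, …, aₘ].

a₀ = ⌊√839⌋ = 28.
With m₀=0, d₀=1 and mₖ₊₁ = dₖaₖ − mₖ, dₖ₊₁ = (n − mₖ₊₁²)/dₖ, aₖ₊₁ = ⌊(a₀+mₖ₊₁)/dₖ₊₁⌋:
  k=1: m=28, d=55, a=1
  k=2: m=27, d=2, a=27
  k=3: m=27, d=55, a=1
  k=4: m=28, d=1, a=56
d=1 and a=2a₀=56 at k=4, so the next step gives (m, d) = (28, 55) again — its k=1 value — and the period has length 4.

[28; 1, 27, 1, 56]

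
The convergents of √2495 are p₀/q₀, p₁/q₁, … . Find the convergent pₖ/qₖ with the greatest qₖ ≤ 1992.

98851/1979

√2495 = [49; 1, 18, 1, 98, …] (period length 4).
Convergents:
  p_0/q_0 = 49/1
  p_1/q_1 = 50/1
  p_2/q_2 = 949/19
  p_3/q_3 = 999/20
  p_4/q_4 = 98851/1979
  p_5/q_5 = 99850/1999
q_4 = 1979 ≤ 1992 < 1999 = q_5, so the answer is 98851/1979.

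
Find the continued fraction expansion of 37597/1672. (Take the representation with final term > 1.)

37597 = 22×1672 + 813
1672 = 2×813 + 46
813 = 17×46 + 31
46 = 1×31 + 15
31 = 2×15 + 1
15 = 15×1 + 0  (stop)
So 37597/1672 = [22; 2, 17, 1, 2, 15].

[22; 2, 17, 1, 2, 15]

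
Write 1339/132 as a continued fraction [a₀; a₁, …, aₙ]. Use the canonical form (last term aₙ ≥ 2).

[10; 6, 1, 18]

1339 = 10×132 + 19
132 = 6×19 + 18
19 = 1×18 + 1
18 = 18×1 + 0  (stop)
So 1339/132 = [10; 6, 1, 18].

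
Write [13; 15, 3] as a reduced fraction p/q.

Using pₖ = aₖpₖ₋₁ + pₖ₋₂ and qₖ = aₖqₖ₋₁ + qₖ₋₂:
  k=0: a=13, p=13, q=1
  k=1: a=15, p=196, q=15
  k=2: a=3, p=601, q=46

601/46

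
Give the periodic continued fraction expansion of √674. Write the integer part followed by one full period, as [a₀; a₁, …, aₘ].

[25; 1, 24, 1, 50]

a₀ = ⌊√674⌋ = 25.
With m₀=0, d₀=1 and mₖ₊₁ = dₖaₖ − mₖ, dₖ₊₁ = (n − mₖ₊₁²)/dₖ, aₖ₊₁ = ⌊(a₀+mₖ₊₁)/dₖ₊₁⌋:
  k=1: m=25, d=49, a=1
  k=2: m=24, d=2, a=24
  k=3: m=24, d=49, a=1
  k=4: m=25, d=1, a=50
d=1 and a=2a₀=50 at k=4, so the next step gives (m, d) = (25, 49) again — its k=1 value — and the period has length 4.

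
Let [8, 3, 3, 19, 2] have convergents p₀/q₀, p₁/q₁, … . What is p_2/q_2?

Using pₖ = aₖpₖ₋₁ + pₖ₋₂, qₖ = aₖqₖ₋₁ + qₖ₋₂ (with p₋₁=1, p₋₂=0, q₋₁=0, q₋₂=1):
  k=0: a=8, p=8, q=1
  k=1: a=3, p=25, q=3
  k=2: a=3, p=83, q=10

83/10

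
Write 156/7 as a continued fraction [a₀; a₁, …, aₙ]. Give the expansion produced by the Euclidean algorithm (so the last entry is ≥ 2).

156 = 22×7 + 2
7 = 3×2 + 1
2 = 2×1 + 0  (stop)
So 156/7 = [22; 3, 2].

[22; 3, 2]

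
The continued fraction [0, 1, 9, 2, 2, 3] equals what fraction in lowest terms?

Using pₖ = aₖpₖ₋₁ + pₖ₋₂ and qₖ = aₖqₖ₋₁ + qₖ₋₂:
  k=0: a=0, p=0, q=1
  k=1: a=1, p=1, q=1
  k=2: a=9, p=9, q=10
  k=3: a=2, p=19, q=21
  k=4: a=2, p=47, q=52
  k=5: a=3, p=160, q=177

160/177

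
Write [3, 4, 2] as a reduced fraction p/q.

Using pₖ = aₖpₖ₋₁ + pₖ₋₂ and qₖ = aₖqₖ₋₁ + qₖ₋₂:
  k=0: a=3, p=3, q=1
  k=1: a=4, p=13, q=4
  k=2: a=2, p=29, q=9

29/9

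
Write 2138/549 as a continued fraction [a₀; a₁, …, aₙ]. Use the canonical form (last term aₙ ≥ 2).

[3; 1, 8, 2, 6, 1, 3]

2138 = 3·549 + 491
549 = 1·491 + 58
491 = 8·58 + 27
58 = 2·27 + 4
27 = 6·4 + 3
4 = 1·3 + 1
3 = 3·1 + 0  (stop)
So 2138/549 = [3; 1, 8, 2, 6, 1, 3].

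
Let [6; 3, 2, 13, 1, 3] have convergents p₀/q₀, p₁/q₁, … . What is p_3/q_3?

591/94

Using pₖ = aₖpₖ₋₁ + pₖ₋₂, qₖ = aₖqₖ₋₁ + qₖ₋₂ (with p₋₁=1, p₋₂=0, q₋₁=0, q₋₂=1):
  k=0: a=6, p=6, q=1
  k=1: a=3, p=19, q=3
  k=2: a=2, p=44, q=7
  k=3: a=13, p=591, q=94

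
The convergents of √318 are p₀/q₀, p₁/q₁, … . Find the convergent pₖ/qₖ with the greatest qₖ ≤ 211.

√318 = [17; 1, 4, 1, 34, …] (period length 4).
Convergents:
  p_0/q_0 = 17/1
  p_1/q_1 = 18/1
  p_2/q_2 = 89/5
  p_3/q_3 = 107/6
  p_4/q_4 = 3727/209
  p_5/q_5 = 3834/215
q_4 = 209 ≤ 211 < 215 = q_5, so the answer is 3727/209.

3727/209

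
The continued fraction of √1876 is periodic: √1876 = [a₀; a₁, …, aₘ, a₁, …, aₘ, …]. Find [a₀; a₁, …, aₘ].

a₀ = ⌊√1876⌋ = 43.

[43; 3, 5, 12, 5, 3, 86]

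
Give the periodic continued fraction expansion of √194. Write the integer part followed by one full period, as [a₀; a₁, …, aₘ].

a₀ = ⌊√194⌋ = 13.
With m₀=0, d₀=1 and mₖ₊₁ = dₖaₖ − mₖ, dₖ₊₁ = (n − mₖ₊₁²)/dₖ, aₖ₊₁ = ⌊(a₀+mₖ₊₁)/dₖ₊₁⌋:
  k=1: m=13, d=25, a=1
  k=2: m=12, d=2, a=12
  k=3: m=12, d=25, a=1
  k=4: m=13, d=1, a=26
d=1 and a=2a₀=26 at k=4, so the next step gives (m, d) = (13, 25) again — its k=1 value — and the period has length 4.

[13; 1, 12, 1, 26]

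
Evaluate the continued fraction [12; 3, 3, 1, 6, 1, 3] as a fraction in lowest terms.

Using pₖ = aₖpₖ₋₁ + pₖ₋₂ and qₖ = aₖqₖ₋₁ + qₖ₋₂:
  k=0: a=12, p=12, q=1
  k=1: a=3, p=37, q=3
  k=2: a=3, p=123, q=10
  k=3: a=1, p=160, q=13
  k=4: a=6, p=1083, q=88
  k=5: a=1, p=1243, q=101
  k=6: a=3, p=4812, q=391

4812/391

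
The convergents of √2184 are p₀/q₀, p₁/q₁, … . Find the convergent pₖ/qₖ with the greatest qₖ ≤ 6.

187/4

√2184 = [46; 1, 2, 1, 2, 1, 92, …] (period length 6).
Convergents:
  p_0/q_0 = 46/1
  p_1/q_1 = 47/1
  p_2/q_2 = 140/3
  p_3/q_3 = 187/4
  p_4/q_4 = 514/11
q_3 = 4 ≤ 6 < 11 = q_4, so the answer is 187/4.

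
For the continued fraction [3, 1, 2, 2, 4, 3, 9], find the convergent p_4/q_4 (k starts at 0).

Using pₖ = aₖpₖ₋₁ + pₖ₋₂, qₖ = aₖqₖ₋₁ + qₖ₋₂ (with p₋₁=1, p₋₂=0, q₋₁=0, q₋₂=1):
  k=0: a=3, p=3, q=1
  k=1: a=1, p=4, q=1
  k=2: a=2, p=11, q=3
  k=3: a=2, p=26, q=7
  k=4: a=4, p=115, q=31

115/31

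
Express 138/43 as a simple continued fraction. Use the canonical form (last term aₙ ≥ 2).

[3; 4, 1, 3, 2]

138 = 3*43 + 9
43 = 4*9 + 7
9 = 1*7 + 2
7 = 3*2 + 1
2 = 2*1 + 0  (stop)
So 138/43 = [3; 4, 1, 3, 2].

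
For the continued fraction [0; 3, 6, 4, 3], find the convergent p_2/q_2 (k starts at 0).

6/19

Using pₖ = aₖpₖ₋₁ + pₖ₋₂, qₖ = aₖqₖ₋₁ + qₖ₋₂ (with p₋₁=1, p₋₂=0, q₋₁=0, q₋₂=1):
  k=0: a=0, p=0, q=1
  k=1: a=3, p=1, q=3
  k=2: a=6, p=6, q=19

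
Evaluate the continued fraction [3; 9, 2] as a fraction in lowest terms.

59/19

Fold from the inside: start with 2/1.
  9 + 1/2 = 19/2
  3 + 2/19 = 59/19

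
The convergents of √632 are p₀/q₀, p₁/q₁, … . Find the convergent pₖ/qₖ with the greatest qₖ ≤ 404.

√632 = [25; 7, 6, 7, 50, …] (period length 4).
Convergents:
  p_0/q_0 = 25/1
  p_1/q_1 = 176/7
  p_2/q_2 = 1081/43
  p_3/q_3 = 7743/308
  p_4/q_4 = 388231/15443
q_3 = 308 ≤ 404 < 15443 = q_4, so the answer is 7743/308.

7743/308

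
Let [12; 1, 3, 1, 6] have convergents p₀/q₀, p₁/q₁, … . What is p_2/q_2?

51/4

Using pₖ = aₖpₖ₋₁ + pₖ₋₂, qₖ = aₖqₖ₋₁ + qₖ₋₂ (with p₋₁=1, p₋₂=0, q₋₁=0, q₋₂=1):
  k=0: a=12, p=12, q=1
  k=1: a=1, p=13, q=1
  k=2: a=3, p=51, q=4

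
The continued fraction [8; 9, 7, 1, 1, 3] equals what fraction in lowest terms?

Using pₖ = aₖpₖ₋₁ + pₖ₋₂ and qₖ = aₖqₖ₋₁ + qₖ₋₂:
  k=0: a=8, p=8, q=1
  k=1: a=9, p=73, q=9
  k=2: a=7, p=519, q=64
  k=3: a=1, p=592, q=73
  k=4: a=1, p=1111, q=137
  k=5: a=3, p=3925, q=484

3925/484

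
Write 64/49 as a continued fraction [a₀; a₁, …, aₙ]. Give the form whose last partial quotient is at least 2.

64 = 1*49 + 15
49 = 3*15 + 4
15 = 3*4 + 3
4 = 1*3 + 1
3 = 3*1 + 0  (stop)
So 64/49 = [1; 3, 3, 1, 3].

[1; 3, 3, 1, 3]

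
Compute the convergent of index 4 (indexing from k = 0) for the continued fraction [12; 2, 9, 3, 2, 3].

Using pₖ = aₖpₖ₋₁ + pₖ₋₂, qₖ = aₖqₖ₋₁ + qₖ₋₂ (with p₋₁=1, p₋₂=0, q₋₁=0, q₋₂=1):
  k=0: a=12, p=12, q=1
  k=1: a=2, p=25, q=2
  k=2: a=9, p=237, q=19
  k=3: a=3, p=736, q=59
  k=4: a=2, p=1709, q=137

1709/137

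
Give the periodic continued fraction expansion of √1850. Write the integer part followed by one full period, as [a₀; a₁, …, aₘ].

[43; 86]

a₀ = ⌊√1850⌋ = 43.
With m₀=0, d₀=1 and mₖ₊₁ = dₖaₖ − mₖ, dₖ₊₁ = (n − mₖ₊₁²)/dₖ, aₖ₊₁ = ⌊(a₀+mₖ₊₁)/dₖ₊₁⌋:
  k=1: m=43, d=1, a=86
d=1 and a=2a₀=86 at k=1, so the next step gives (m, d) = (43, 1) again — its k=1 value — and the period has length 1.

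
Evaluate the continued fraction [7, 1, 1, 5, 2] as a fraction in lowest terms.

181/24

Fold from the inside: start with 2/1.
  5 + 1/2 = 11/2
  1 + 2/11 = 13/11
  1 + 11/13 = 24/13
  7 + 13/24 = 181/24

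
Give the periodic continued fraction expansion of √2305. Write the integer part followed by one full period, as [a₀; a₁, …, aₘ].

[48; 96]

a₀ = ⌊√2305⌋ = 48.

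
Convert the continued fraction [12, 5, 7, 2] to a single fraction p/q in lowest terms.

Using pₖ = aₖpₖ₋₁ + pₖ₋₂ and qₖ = aₖqₖ₋₁ + qₖ₋₂:
  k=0: a=12, p=12, q=1
  k=1: a=5, p=61, q=5
  k=2: a=7, p=439, q=36
  k=3: a=2, p=939, q=77

939/77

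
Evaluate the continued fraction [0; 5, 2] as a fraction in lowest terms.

2/11

Fold from the inside: start with 2/1.
  5 + 1/2 = 11/2
  0 + 2/11 = 2/11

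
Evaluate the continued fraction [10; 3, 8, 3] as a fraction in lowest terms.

Using pₖ = aₖpₖ₋₁ + pₖ₋₂ and qₖ = aₖqₖ₋₁ + qₖ₋₂:
  k=0: a=10, p=10, q=1
  k=1: a=3, p=31, q=3
  k=2: a=8, p=258, q=25
  k=3: a=3, p=805, q=78

805/78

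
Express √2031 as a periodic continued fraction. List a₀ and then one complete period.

[45; 15, 90]

a₀ = ⌊√2031⌋ = 45.
With m₀=0, d₀=1 and mₖ₊₁ = dₖaₖ − mₖ, dₖ₊₁ = (n − mₖ₊₁²)/dₖ, aₖ₊₁ = ⌊(a₀+mₖ₊₁)/dₖ₊₁⌋:
  k=1: m=45, d=6, a=15
  k=2: m=45, d=1, a=90
d=1 and a=2a₀=90 at k=2, so the next step gives (m, d) = (45, 6) again — its k=1 value — and the period has length 2.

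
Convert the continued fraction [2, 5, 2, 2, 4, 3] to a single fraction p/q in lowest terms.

839/384

Using pₖ = aₖpₖ₋₁ + pₖ₋₂ and qₖ = aₖqₖ₋₁ + qₖ₋₂:
  k=0: a=2, p=2, q=1
  k=1: a=5, p=11, q=5
  k=2: a=2, p=24, q=11
  k=3: a=2, p=59, q=27
  k=4: a=4, p=260, q=119
  k=5: a=3, p=839, q=384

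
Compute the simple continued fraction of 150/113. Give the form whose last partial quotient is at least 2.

150 = 1·113 + 37
113 = 3·37 + 2
37 = 18·2 + 1
2 = 2·1 + 0  (stop)
So 150/113 = [1; 3, 18, 2].

[1; 3, 18, 2]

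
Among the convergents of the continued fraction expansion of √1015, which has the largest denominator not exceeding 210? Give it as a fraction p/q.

4747/149

√1015 = [31; 1, 6, 10, 2, 10, 6, 1, 62, …] (period length 8).
Convergents:
  p_0/q_0 = 31/1
  p_1/q_1 = 32/1
  p_2/q_2 = 223/7
  p_3/q_3 = 2262/71
  p_4/q_4 = 4747/149
  p_5/q_5 = 49732/1561
q_4 = 149 ≤ 210 < 1561 = q_5, so the answer is 4747/149.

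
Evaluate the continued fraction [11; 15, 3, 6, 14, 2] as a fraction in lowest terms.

Fold from the inside: start with 2/1.
  14 + 1/2 = 29/2
  6 + 2/29 = 176/29
  3 + 29/176 = 557/176
  15 + 176/557 = 8531/557
  11 + 557/8531 = 94398/8531

94398/8531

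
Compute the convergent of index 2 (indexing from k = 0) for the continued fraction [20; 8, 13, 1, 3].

Using pₖ = aₖpₖ₋₁ + pₖ₋₂, qₖ = aₖqₖ₋₁ + qₖ₋₂ (with p₋₁=1, p₋₂=0, q₋₁=0, q₋₂=1):
  k=0: a=20, p=20, q=1
  k=1: a=8, p=161, q=8
  k=2: a=13, p=2113, q=105

2113/105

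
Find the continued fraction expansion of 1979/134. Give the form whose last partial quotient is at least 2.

1979 = 14×134 + 103
134 = 1×103 + 31
103 = 3×31 + 10
31 = 3×10 + 1
10 = 10×1 + 0  (stop)
So 1979/134 = [14; 1, 3, 3, 10].

[14; 1, 3, 3, 10]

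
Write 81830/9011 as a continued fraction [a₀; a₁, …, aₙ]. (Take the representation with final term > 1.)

81830 = 9×9011 + 731
9011 = 12×731 + 239
731 = 3×239 + 14
239 = 17×14 + 1
14 = 14×1 + 0  (stop)
So 81830/9011 = [9; 12, 3, 17, 14].

[9; 12, 3, 17, 14]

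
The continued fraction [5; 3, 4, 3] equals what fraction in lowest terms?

Fold from the inside: start with 3/1.
  4 + 1/3 = 13/3
  3 + 3/13 = 42/13
  5 + 13/42 = 223/42

223/42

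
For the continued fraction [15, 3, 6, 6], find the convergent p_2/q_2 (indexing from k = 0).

291/19

Using pₖ = aₖpₖ₋₁ + pₖ₋₂, qₖ = aₖqₖ₋₁ + qₖ₋₂ (with p₋₁=1, p₋₂=0, q₋₁=0, q₋₂=1):
  k=0: a=15, p=15, q=1
  k=1: a=3, p=46, q=3
  k=2: a=6, p=291, q=19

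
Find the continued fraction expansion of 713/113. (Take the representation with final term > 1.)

[6; 3, 4, 2, 1, 2]

713 = 6·113 + 35
113 = 3·35 + 8
35 = 4·8 + 3
8 = 2·3 + 2
3 = 1·2 + 1
2 = 2·1 + 0  (stop)
So 713/113 = [6; 3, 4, 2, 1, 2].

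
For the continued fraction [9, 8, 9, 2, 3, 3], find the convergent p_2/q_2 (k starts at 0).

666/73

Using pₖ = aₖpₖ₋₁ + pₖ₋₂, qₖ = aₖqₖ₋₁ + qₖ₋₂ (with p₋₁=1, p₋₂=0, q₋₁=0, q₋₂=1):
  k=0: a=9, p=9, q=1
  k=1: a=8, p=73, q=8
  k=2: a=9, p=666, q=73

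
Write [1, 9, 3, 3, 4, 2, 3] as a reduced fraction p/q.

Using pₖ = aₖpₖ₋₁ + pₖ₋₂ and qₖ = aₖqₖ₋₁ + qₖ₋₂:
  k=0: a=1, p=1, q=1
  k=1: a=9, p=10, q=9
  k=2: a=3, p=31, q=28
  k=3: a=3, p=103, q=93
  k=4: a=4, p=443, q=400
  k=5: a=2, p=989, q=893
  k=6: a=3, p=3410, q=3079

3410/3079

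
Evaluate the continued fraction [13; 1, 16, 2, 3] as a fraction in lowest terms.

Fold from the inside: start with 3/1.
  2 + 1/3 = 7/3
  16 + 3/7 = 115/7
  1 + 7/115 = 122/115
  13 + 115/122 = 1701/122

1701/122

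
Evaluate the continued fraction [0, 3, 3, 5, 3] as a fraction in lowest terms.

Fold from the inside: start with 3/1.
  5 + 1/3 = 16/3
  3 + 3/16 = 51/16
  3 + 16/51 = 169/51
  0 + 51/169 = 51/169

51/169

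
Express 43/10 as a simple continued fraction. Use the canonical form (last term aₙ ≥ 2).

43 = 4×10 + 3
10 = 3×3 + 1
3 = 3×1 + 0  (stop)
So 43/10 = [4; 3, 3].

[4; 3, 3]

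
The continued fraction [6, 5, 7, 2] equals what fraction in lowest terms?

Fold from the inside: start with 2/1.
  7 + 1/2 = 15/2
  5 + 2/15 = 77/15
  6 + 15/77 = 477/77

477/77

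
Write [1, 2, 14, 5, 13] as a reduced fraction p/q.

Fold from the inside: start with 13/1.
  5 + 1/13 = 66/13
  14 + 13/66 = 937/66
  2 + 66/937 = 1940/937
  1 + 937/1940 = 2877/1940

2877/1940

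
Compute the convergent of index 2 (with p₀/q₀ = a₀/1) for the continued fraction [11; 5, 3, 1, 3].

179/16

Using pₖ = aₖpₖ₋₁ + pₖ₋₂, qₖ = aₖqₖ₋₁ + qₖ₋₂ (with p₋₁=1, p₋₂=0, q₋₁=0, q₋₂=1):
  k=0: a=11, p=11, q=1
  k=1: a=5, p=56, q=5
  k=2: a=3, p=179, q=16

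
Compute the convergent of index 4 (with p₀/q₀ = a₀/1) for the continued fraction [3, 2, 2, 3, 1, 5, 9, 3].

75/22

Using pₖ = aₖpₖ₋₁ + pₖ₋₂, qₖ = aₖqₖ₋₁ + qₖ₋₂ (with p₋₁=1, p₋₂=0, q₋₁=0, q₋₂=1):
  k=0: a=3, p=3, q=1
  k=1: a=2, p=7, q=2
  k=2: a=2, p=17, q=5
  k=3: a=3, p=58, q=17
  k=4: a=1, p=75, q=22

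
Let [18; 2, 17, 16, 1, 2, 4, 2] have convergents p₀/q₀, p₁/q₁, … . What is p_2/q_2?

Using pₖ = aₖpₖ₋₁ + pₖ₋₂, qₖ = aₖqₖ₋₁ + qₖ₋₂ (with p₋₁=1, p₋₂=0, q₋₁=0, q₋₂=1):
  k=0: a=18, p=18, q=1
  k=1: a=2, p=37, q=2
  k=2: a=17, p=647, q=35

647/35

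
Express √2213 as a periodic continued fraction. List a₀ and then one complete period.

[47; 23, 1, 1, 23, 94]

a₀ = ⌊√2213⌋ = 47.
With m₀=0, d₀=1 and mₖ₊₁ = dₖaₖ − mₖ, dₖ₊₁ = (n − mₖ₊₁²)/dₖ, aₖ₊₁ = ⌊(a₀+mₖ₊₁)/dₖ₊₁⌋:
  k=1: m=47, d=4, a=23
  k=2: m=45, d=47, a=1
  k=3: m=2, d=47, a=1
  k=4: m=45, d=4, a=23
  k=5: m=47, d=1, a=94
d=1 and a=2a₀=94 at k=5, so the next step gives (m, d) = (47, 4) again — its k=1 value — and the period has length 5.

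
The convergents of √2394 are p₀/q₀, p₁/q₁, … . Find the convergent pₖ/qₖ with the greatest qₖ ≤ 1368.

√2394 = [48; 1, 12, 1, 96, …] (period length 4).
Convergents:
  p_0/q_0 = 48/1
  p_1/q_1 = 49/1
  p_2/q_2 = 636/13
  p_3/q_3 = 685/14
  p_4/q_4 = 66396/1357
  p_5/q_5 = 67081/1371
q_4 = 1357 ≤ 1368 < 1371 = q_5, so the answer is 66396/1357.

66396/1357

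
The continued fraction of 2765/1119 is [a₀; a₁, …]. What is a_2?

2765 = 2·1119 + 527   →  a_0 = 2
1119 = 2·527 + 65   →  a_1 = 2
527 = 8·65 + 7   →  a_2 = 8

8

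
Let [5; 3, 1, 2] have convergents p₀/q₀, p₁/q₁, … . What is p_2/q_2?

21/4

Using pₖ = aₖpₖ₋₁ + pₖ₋₂, qₖ = aₖqₖ₋₁ + qₖ₋₂ (with p₋₁=1, p₋₂=0, q₋₁=0, q₋₂=1):
  k=0: a=5, p=5, q=1
  k=1: a=3, p=16, q=3
  k=2: a=1, p=21, q=4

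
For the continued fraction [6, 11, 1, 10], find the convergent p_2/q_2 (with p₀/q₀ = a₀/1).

73/12

Using pₖ = aₖpₖ₋₁ + pₖ₋₂, qₖ = aₖqₖ₋₁ + qₖ₋₂ (with p₋₁=1, p₋₂=0, q₋₁=0, q₋₂=1):
  k=0: a=6, p=6, q=1
  k=1: a=11, p=67, q=11
  k=2: a=1, p=73, q=12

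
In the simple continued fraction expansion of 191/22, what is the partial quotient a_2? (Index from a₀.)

2

191 = 8·22 + 15   →  a_0 = 8
22 = 1·15 + 7   →  a_1 = 1
15 = 2·7 + 1   →  a_2 = 2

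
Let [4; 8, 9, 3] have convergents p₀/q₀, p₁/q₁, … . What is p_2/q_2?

301/73

Using pₖ = aₖpₖ₋₁ + pₖ₋₂, qₖ = aₖqₖ₋₁ + qₖ₋₂ (with p₋₁=1, p₋₂=0, q₋₁=0, q₋₂=1):
  k=0: a=4, p=4, q=1
  k=1: a=8, p=33, q=8
  k=2: a=9, p=301, q=73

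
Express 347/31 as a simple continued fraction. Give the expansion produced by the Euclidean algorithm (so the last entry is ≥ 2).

[11; 5, 6]

347 = 11×31 + 6
31 = 5×6 + 1
6 = 6×1 + 0  (stop)
So 347/31 = [11; 5, 6].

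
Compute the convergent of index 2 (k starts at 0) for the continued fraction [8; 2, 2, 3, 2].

Using pₖ = aₖpₖ₋₁ + pₖ₋₂, qₖ = aₖqₖ₋₁ + qₖ₋₂ (with p₋₁=1, p₋₂=0, q₋₁=0, q₋₂=1):
  k=0: a=8, p=8, q=1
  k=1: a=2, p=17, q=2
  k=2: a=2, p=42, q=5

42/5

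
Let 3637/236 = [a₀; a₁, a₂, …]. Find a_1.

2

3637 = 15·236 + 97   →  a_0 = 15
236 = 2·97 + 42   →  a_1 = 2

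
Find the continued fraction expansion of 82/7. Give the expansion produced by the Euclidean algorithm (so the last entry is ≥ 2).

[11; 1, 2, 2]

82 = 11×7 + 5
7 = 1×5 + 2
5 = 2×2 + 1
2 = 2×1 + 0  (stop)
So 82/7 = [11; 1, 2, 2].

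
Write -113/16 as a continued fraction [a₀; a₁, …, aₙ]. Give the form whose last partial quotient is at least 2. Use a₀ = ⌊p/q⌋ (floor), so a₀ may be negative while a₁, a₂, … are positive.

-113 = -8×16 + 15
16 = 1×15 + 1
15 = 15×1 + 0  (stop)
So -113/16 = [-8; 1, 15].

[-8; 1, 15]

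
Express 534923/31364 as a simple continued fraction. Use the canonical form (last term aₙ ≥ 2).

[17; 18, 12, 1, 18, 7]

534923 = 17*31364 + 1735
31364 = 18*1735 + 134
1735 = 12*134 + 127
134 = 1*127 + 7
127 = 18*7 + 1
7 = 7*1 + 0  (stop)
So 534923/31364 = [17; 18, 12, 1, 18, 7].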